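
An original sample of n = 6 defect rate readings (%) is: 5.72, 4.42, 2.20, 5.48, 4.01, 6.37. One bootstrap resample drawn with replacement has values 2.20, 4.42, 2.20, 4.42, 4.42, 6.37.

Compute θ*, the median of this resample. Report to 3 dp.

Sorted: 2.20, 2.20, 4.42, 4.42, 4.42, 6.37
Median = average of the two middle values = 4.420

θ* = 4.420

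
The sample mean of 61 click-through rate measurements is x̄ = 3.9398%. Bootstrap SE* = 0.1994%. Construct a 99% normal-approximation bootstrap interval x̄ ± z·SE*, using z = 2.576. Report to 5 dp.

Margin = 2.576 × 0.1994 = 0.513654
Interval: 3.9398 ± 0.513654

(3.42615, 4.45345)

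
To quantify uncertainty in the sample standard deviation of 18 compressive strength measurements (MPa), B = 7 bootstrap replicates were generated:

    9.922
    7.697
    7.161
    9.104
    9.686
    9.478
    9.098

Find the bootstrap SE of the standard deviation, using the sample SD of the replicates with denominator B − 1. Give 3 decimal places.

SE* = 1.044

Bootstrap SE is the standard deviation of the 7 replicate standard deviations.
Mean of replicates: (9.922 + 7.697 + 7.161 + 9.104 + 9.686 + 9.478 + 9.098) / 7 = 62.1460 / 7 = 8.8780
Sum of squared deviations: (+1.0440)² + (−1.1810)² + (−1.7170)² + (+0.2260)² + (+0.8080)² + (+0.6000)² + (+0.2200)² = 6.5451
Variance = 6.5451 / 6 = 1.0909
SE* = √1.0909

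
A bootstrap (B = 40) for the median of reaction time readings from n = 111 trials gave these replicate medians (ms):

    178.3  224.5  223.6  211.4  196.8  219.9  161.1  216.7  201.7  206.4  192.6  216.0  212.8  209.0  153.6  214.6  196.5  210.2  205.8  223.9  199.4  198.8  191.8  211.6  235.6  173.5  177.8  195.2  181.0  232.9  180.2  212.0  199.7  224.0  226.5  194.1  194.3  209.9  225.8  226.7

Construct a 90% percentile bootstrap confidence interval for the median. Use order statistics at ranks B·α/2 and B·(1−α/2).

Sorted replicates: 153.6, 161.1, 173.5, 177.8, 178.3, 180.2, 181.0, 191.8, 192.6, 194.1, 194.3, 195.2, 196.5, 196.8, 198.8, 199.4, 199.7, 201.7, 205.8, 206.4, 209.0, 209.9, 210.2, 211.4, 211.6, 212.0, 212.8, 214.6, 216.0, 216.7, 219.9, 223.6, 223.9, 224.0, 224.5, 225.8, 226.5, 226.7, 232.9, 235.6
α = 0.10; lower rank = 40 × 0.050 = 2; upper rank = 40 × 0.950 = 38.
The 2nd smallest replicate is 161.1; the 38th is 226.7.

(161.1, 226.7)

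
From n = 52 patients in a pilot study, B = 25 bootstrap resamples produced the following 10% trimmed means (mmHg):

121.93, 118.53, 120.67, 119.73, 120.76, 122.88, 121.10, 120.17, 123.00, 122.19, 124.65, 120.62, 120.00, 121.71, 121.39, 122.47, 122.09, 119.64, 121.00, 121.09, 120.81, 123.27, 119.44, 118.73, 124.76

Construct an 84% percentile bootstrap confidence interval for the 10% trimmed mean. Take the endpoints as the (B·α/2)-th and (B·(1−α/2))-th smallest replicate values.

(118.73, 123.27)

Sorted replicates: 118.53, 118.73, 119.44, 119.64, 119.73, 120.00, 120.17, 120.62, 120.67, 120.76, 120.81, 121.00, 121.09, 121.10, 121.39, 121.71, 121.93, 122.09, 122.19, 122.47, 122.88, 123.00, 123.27, 124.65, 124.76
α = 0.16; lower rank = 25 × 0.080 = 2; upper rank = 25 × 0.920 = 23.
The 2nd smallest replicate is 118.73; the 23rd is 123.27.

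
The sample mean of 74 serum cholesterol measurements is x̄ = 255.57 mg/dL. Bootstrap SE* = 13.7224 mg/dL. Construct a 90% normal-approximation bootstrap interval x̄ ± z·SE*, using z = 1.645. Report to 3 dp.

Margin = 1.645 × 13.7224 = 22.5733
Interval: 255.57 ± 22.5733

(232.997, 278.143)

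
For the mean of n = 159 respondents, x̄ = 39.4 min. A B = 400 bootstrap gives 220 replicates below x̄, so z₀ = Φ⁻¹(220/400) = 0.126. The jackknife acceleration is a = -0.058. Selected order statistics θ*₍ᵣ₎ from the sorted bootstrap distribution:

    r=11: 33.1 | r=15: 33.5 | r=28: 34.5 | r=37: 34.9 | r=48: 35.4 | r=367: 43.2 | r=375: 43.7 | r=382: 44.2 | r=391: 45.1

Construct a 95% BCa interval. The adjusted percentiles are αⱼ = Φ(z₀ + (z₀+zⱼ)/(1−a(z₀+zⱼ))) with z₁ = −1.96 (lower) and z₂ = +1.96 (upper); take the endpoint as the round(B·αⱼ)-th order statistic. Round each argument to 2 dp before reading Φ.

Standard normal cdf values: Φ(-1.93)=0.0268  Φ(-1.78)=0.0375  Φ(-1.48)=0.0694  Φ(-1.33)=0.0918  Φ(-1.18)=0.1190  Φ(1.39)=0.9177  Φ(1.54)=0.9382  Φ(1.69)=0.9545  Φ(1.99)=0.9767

(33.1, 45.1)

Lower: z₀ + z₁ = 0.126 + (-1.960) = -1.834; 1 − a(z₀+z₁) = 1 − (-0.058)(-1.834) = 0.8936; argument = 0.126 + (-1.834)/0.8936 = -1.9263 → -1.93.
α₁ = Φ(-1.93) = 0.0268; rank = round(400 × 0.0268) = 11; θ*₍11₎ = 33.1.
Upper: z₀ + z₂ = 2.086; 1 − a(z₀+z₂) = 1.1210; argument = 1.9869 → 1.99; α₂ = 0.9767; rank = 391; θ*₍391₎ = 45.1.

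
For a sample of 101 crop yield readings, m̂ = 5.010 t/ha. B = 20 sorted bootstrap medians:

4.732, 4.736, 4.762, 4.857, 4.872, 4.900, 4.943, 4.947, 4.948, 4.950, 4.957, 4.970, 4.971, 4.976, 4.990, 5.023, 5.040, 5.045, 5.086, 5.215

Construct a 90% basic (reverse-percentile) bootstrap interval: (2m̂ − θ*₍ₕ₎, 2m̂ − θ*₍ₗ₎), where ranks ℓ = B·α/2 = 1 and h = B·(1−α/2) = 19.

Percentile endpoints at ranks 1 and 19: θ*₍1₎ = 4.732, θ*₍19₎ = 5.086.
Basic interval reflects these around m̂:
  lower = 2 × 5.010 − 5.086 = 4.934
  upper = 2 × 5.010 − 4.732 = 5.288

(4.934, 5.288)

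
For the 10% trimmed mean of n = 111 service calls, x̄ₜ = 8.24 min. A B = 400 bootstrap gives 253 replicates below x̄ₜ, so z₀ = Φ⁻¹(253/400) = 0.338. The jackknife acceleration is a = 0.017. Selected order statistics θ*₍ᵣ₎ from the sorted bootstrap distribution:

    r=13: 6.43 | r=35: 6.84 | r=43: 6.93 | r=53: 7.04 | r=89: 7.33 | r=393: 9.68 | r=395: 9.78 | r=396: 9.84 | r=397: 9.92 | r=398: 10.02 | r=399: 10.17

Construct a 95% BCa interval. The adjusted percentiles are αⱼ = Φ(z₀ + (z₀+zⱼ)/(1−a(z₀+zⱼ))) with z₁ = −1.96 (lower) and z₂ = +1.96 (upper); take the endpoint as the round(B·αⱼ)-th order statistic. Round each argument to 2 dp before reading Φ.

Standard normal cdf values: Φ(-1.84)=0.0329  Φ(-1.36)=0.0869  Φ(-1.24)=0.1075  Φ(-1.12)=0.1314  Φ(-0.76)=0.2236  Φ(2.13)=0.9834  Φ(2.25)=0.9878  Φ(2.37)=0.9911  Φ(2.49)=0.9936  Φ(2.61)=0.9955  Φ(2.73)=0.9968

(6.93, 10.17)

Lower: z₀ + z₁ = 0.338 + (-1.960) = -1.622; 1 − a(z₀+z₁) = 1 − (0.017)(-1.622) = 1.0276; argument = 0.338 + (-1.622)/1.0276 = -1.2405 → -1.24.
α₁ = Φ(-1.24) = 0.1075; rank = round(400 × 0.1075) = 43; θ*₍43₎ = 6.93.
Upper: z₀ + z₂ = 2.298; 1 − a(z₀+z₂) = 0.9609; argument = 2.7294 → 2.73; α₂ = 0.9968; rank = 399; θ*₍399₎ = 10.17.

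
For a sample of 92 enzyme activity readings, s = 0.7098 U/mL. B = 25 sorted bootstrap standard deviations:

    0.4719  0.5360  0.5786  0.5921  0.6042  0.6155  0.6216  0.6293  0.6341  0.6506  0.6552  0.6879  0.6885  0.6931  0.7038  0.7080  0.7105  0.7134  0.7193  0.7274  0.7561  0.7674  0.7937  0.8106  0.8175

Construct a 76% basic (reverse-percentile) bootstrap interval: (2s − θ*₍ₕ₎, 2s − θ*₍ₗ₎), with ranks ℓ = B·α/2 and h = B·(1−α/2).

(0.6522, 0.8410)

Percentile endpoints at ranks 3 and 22: θ*₍3₎ = 0.5786, θ*₍22₎ = 0.7674.
Basic interval reflects these around s:
  lower = 2 × 0.7098 − 0.7674 = 0.6522
  upper = 2 × 0.7098 − 0.5786 = 0.8410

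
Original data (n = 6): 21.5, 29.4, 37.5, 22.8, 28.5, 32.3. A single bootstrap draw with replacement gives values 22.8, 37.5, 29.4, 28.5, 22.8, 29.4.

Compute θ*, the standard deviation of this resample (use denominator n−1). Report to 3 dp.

θ* = 5.432

Mean = 28.4000; sum of squared deviations = 147.5400
s² = 147.5400 / 5 = 29.5080
s = √29.5080 = 5.432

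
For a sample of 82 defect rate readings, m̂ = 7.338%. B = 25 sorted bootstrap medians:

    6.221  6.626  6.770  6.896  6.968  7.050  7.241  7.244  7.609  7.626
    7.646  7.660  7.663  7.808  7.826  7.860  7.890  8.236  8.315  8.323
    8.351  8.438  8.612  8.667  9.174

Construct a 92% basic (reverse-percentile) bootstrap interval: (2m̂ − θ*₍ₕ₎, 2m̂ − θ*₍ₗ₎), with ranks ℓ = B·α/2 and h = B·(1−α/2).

Percentile endpoints at ranks 1 and 24: θ*₍1₎ = 6.221, θ*₍24₎ = 8.667.
Basic interval reflects these around m̂:
  lower = 2 × 7.338 − 8.667 = 6.009
  upper = 2 × 7.338 − 6.221 = 8.455

(6.009, 8.455)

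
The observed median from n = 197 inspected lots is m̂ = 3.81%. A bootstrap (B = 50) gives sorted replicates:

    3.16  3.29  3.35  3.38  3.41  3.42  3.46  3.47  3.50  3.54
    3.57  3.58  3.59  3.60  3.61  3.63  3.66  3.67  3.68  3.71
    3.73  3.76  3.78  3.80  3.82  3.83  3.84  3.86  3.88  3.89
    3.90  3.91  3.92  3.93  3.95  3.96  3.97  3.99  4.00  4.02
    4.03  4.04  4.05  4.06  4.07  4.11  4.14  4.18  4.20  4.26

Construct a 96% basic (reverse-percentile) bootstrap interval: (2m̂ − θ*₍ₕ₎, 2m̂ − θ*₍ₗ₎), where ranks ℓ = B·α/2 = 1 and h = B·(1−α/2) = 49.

(3.42, 4.46)

Percentile endpoints at ranks 1 and 49: θ*₍1₎ = 3.16, θ*₍49₎ = 4.20.
Basic interval reflects these around m̂:
  lower = 2 × 3.81 − 4.20 = 3.42
  upper = 2 × 3.81 − 3.16 = 4.46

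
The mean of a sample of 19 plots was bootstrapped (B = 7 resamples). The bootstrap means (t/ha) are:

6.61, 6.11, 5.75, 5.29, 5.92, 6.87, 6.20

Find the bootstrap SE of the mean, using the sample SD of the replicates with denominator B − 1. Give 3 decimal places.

Bootstrap SE is the standard deviation of the 7 replicate means.
Mean of replicates: (6.61 + 6.11 + 5.75 + 5.29 + 5.92 + 6.87 + 6.20) / 7 = 42.7500 / 7 = 6.1071
Sum of squared deviations: (+0.5029)² + (+0.0029)² + (−0.3571)² + (−0.8171)² + (−0.1871)² + (+0.7629)² + (+0.0929)² = 1.6737
Variance = 1.6737 / 6 = 0.2790
SE* = √0.2790

SE* = 0.528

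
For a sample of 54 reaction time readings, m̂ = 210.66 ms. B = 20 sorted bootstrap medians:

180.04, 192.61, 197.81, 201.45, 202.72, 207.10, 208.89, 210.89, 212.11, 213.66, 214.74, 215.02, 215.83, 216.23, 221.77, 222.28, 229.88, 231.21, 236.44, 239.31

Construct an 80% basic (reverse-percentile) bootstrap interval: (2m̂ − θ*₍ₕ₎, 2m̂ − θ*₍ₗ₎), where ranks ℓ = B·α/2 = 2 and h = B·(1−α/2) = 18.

Percentile endpoints at ranks 2 and 18: θ*₍2₎ = 192.61, θ*₍18₎ = 231.21.
Basic interval reflects these around m̂:
  lower = 2 × 210.66 − 231.21 = 190.11
  upper = 2 × 210.66 − 192.61 = 228.71

(190.11, 228.71)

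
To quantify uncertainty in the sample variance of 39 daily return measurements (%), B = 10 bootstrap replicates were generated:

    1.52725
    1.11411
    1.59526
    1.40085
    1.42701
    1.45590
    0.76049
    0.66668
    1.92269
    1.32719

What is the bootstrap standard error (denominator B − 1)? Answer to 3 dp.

Bootstrap SE is the standard deviation of the 10 replicate variances.
Mean of replicates: (1.52725 + 1.11411 + 1.59526 + 1.40085 + 1.42701 + 1.45590 + 0.76049 + 0.66668 + 1.92269 + 1.32719) / 10 = 13.197430 / 10 = 1.319743
Sum of squared deviations: (+0.207507)² + (−0.205633)² + (+0.275517)² + (+0.081107)² + (+0.107267)² + (+0.136157)² + (−0.559253)² + (−0.653063)² + (+0.602947)² + (+0.007447)² = 1.300733
Variance = 1.300733 / 9 = 0.144526
SE* = √0.144526

SE* = 0.380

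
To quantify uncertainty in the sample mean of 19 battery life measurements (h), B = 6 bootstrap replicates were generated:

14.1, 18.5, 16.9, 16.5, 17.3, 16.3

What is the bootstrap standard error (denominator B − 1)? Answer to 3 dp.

SE* = 1.452

Bootstrap SE is the standard deviation of the 6 replicate means.
Mean of replicates: (14.1 + 18.5 + 16.9 + 16.5 + 17.3 + 16.3) / 6 = 99.6000 / 6 = 16.6000
Sum of squared deviations: (−2.5000)² + (+1.9000)² + (+0.3000)² + (−0.1000)² + (+0.7000)² + (−0.3000)² = 10.5400
Variance = 10.5400 / 5 = 2.1080
SE* = √2.1080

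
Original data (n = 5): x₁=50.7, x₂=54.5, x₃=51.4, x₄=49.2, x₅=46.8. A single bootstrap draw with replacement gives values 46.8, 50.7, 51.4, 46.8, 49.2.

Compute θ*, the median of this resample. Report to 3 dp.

θ* = 49.200

Sorted: 46.8, 46.8, 49.2, 50.7, 51.4
Median = middle value = 49.200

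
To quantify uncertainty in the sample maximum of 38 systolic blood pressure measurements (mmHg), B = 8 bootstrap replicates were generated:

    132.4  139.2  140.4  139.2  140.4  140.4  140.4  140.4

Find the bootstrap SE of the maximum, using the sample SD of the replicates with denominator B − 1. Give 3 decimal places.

SE* = 2.761

Bootstrap SE is the standard deviation of the 8 replicate maximums.
Mean of replicates: (132.4 + 139.2 + 140.4 + 139.2 + 140.4 + 140.4 + 140.4 + 140.4) / 8 = 1112.8000 / 8 = 139.1000
Sum of squared deviations: (−6.7000)² + (+0.1000)² + (+1.3000)² + (+0.1000)² + (+1.3000)² + (+1.3000)² + (+1.3000)² + (+1.3000)² = 53.3600
Variance = 53.3600 / 7 = 7.6229
SE* = √7.6229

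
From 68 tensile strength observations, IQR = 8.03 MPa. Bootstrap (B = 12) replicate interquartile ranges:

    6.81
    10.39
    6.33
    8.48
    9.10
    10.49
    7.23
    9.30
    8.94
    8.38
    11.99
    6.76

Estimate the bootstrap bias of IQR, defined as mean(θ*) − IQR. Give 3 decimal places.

mean(θ*) = (6.81 + 10.39 + 6.33 + 8.48 + 9.10 + 10.49 + 7.23 + 9.30 + 8.94 + 8.38 + 11.99 + 6.76) / 12 = 8.6833
bias = 8.6833 − 8.03

bias = +0.653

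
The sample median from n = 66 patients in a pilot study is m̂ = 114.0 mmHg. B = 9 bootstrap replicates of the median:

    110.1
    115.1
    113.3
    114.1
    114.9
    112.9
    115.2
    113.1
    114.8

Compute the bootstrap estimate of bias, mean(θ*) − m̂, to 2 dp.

mean(θ*) = (110.1 + 115.1 + 113.3 + 114.1 + 114.9 + 112.9 + 115.2 + 113.1 + 114.8) / 9 = 113.722
bias = 113.722 − 114.0

bias = −0.28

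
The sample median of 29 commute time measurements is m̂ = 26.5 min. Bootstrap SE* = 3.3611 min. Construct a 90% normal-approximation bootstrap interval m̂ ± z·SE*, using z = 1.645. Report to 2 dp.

(20.97, 32.03)

Margin = 1.645 × 3.3611 = 5.529
Interval: 26.5 ± 5.529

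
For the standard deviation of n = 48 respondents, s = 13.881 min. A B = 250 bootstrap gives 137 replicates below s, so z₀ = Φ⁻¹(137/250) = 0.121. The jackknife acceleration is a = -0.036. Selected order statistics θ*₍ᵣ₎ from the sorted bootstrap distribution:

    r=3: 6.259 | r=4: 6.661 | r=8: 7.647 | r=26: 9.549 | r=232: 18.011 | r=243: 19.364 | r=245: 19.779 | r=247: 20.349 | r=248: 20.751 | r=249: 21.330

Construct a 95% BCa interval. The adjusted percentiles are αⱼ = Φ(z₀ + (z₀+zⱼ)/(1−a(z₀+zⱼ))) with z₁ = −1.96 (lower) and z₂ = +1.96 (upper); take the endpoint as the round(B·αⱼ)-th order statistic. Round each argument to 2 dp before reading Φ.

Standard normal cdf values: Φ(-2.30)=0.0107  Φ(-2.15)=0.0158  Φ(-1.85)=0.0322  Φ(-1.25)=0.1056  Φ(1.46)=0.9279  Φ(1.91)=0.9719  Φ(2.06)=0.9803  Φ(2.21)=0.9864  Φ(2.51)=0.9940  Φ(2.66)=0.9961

Lower: z₀ + z₁ = 0.121 + (-1.960) = -1.839; 1 − a(z₀+z₁) = 1 − (-0.036)(-1.839) = 0.9338; argument = 0.121 + (-1.839)/0.9338 = -1.8484 → -1.85.
α₁ = Φ(-1.85) = 0.0322; rank = round(250 × 0.0322) = 8; θ*₍8₎ = 7.647.
Upper: z₀ + z₂ = 2.081; 1 − a(z₀+z₂) = 1.0749; argument = 2.0570 → 2.06; α₂ = 0.9803; rank = 245; θ*₍245₎ = 19.779.

(7.647, 19.779)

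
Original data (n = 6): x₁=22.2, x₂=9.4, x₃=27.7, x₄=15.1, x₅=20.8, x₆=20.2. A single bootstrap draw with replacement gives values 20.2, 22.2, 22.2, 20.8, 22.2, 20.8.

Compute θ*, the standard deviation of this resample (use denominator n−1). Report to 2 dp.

Mean = 21.4000; sum of squared deviations = 4.0800
s² = 4.0800 / 5 = 0.8160
s = √0.8160 = 0.90

θ* = 0.90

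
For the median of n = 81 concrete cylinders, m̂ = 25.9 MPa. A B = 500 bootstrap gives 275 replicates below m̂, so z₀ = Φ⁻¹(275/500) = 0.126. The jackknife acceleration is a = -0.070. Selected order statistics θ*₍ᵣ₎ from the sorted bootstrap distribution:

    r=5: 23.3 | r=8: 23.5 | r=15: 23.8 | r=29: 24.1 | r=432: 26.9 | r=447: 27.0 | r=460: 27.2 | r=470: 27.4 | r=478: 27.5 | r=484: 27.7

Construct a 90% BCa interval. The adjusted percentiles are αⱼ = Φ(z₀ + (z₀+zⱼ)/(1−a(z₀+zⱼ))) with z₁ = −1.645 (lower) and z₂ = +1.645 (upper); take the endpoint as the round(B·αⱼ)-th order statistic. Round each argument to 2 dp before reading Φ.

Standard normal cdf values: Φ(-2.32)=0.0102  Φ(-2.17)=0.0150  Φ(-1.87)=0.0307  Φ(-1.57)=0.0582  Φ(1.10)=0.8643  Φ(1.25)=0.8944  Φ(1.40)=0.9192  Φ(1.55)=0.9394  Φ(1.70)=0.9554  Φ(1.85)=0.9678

(24.1, 27.5)

Lower: z₀ + z₁ = 0.126 + (-1.645) = -1.519; 1 − a(z₀+z₁) = 1 − (-0.070)(-1.519) = 0.8937; argument = 0.126 + (-1.519)/0.8937 = -1.5737 → -1.57.
α₁ = Φ(-1.57) = 0.0582; rank = round(500 × 0.0582) = 29; θ*₍29₎ = 24.1.
Upper: z₀ + z₂ = 1.771; 1 − a(z₀+z₂) = 1.1240; argument = 1.7017 → 1.70; α₂ = 0.9554; rank = 478; θ*₍478₎ = 27.5.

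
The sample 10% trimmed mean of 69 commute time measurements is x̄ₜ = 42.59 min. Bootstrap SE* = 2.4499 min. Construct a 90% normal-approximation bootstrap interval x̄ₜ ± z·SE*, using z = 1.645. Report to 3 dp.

(38.560, 46.620)

Margin = 1.645 × 2.4499 = 4.0301
Interval: 42.59 ± 4.0301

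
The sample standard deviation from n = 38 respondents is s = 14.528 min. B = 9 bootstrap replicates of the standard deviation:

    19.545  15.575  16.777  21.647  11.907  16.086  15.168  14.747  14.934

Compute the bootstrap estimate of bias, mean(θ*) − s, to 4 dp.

bias = +1.7371

mean(θ*) = (19.545 + 15.575 + 16.777 + 21.647 + 11.907 + 16.086 + 15.168 + 14.747 + 14.934) / 9 = 16.26511
bias = 16.26511 − 14.528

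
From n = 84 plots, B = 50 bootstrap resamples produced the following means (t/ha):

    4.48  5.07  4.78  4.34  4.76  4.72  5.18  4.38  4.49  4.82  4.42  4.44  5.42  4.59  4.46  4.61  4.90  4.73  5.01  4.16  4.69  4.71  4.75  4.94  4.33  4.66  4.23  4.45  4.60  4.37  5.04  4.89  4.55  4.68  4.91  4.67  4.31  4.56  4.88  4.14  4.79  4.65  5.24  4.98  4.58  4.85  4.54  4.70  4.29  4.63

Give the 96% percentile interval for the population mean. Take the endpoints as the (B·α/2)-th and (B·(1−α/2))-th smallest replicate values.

(4.14, 5.24)

Sorted replicates: 4.14, 4.16, 4.23, 4.29, 4.31, 4.33, 4.34, 4.37, 4.38, 4.42, 4.44, 4.45, 4.46, 4.48, 4.49, 4.54, 4.55, 4.56, 4.58, 4.59, 4.60, 4.61, 4.63, 4.65, 4.66, 4.67, 4.68, 4.69, 4.70, 4.71, 4.72, 4.73, 4.75, 4.76, 4.78, 4.79, 4.82, 4.85, 4.88, 4.89, 4.90, 4.91, 4.94, 4.98, 5.01, 5.04, 5.07, 5.18, 5.24, 5.42
α = 0.04; lower rank = 50 × 0.020 = 1; upper rank = 50 × 0.980 = 49.
The 1st smallest replicate is 4.14; the 49th is 5.24.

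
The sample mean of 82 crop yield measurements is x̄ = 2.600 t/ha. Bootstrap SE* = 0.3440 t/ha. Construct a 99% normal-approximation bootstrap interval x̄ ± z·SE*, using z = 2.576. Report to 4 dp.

Margin = 2.576 × 0.3440 = 0.88614
Interval: 2.600 ± 0.88614

(1.7139, 3.4861)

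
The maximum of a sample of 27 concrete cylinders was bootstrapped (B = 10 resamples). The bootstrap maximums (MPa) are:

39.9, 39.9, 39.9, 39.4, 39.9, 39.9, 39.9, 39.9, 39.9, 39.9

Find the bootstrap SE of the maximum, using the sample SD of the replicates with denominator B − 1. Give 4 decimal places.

SE* = 0.1581

Bootstrap SE is the standard deviation of the 10 replicate maximums.
Mean of replicates: (39.9 + 39.9 + 39.9 + 39.4 + 39.9 + 39.9 + 39.9 + 39.9 + 39.9 + 39.9) / 10 = 398.50000 / 10 = 39.85000
Sum of squared deviations: (+0.05000)² + (+0.05000)² + (+0.05000)² + (−0.45000)² + (+0.05000)² + (+0.05000)² + (+0.05000)² + (+0.05000)² + (+0.05000)² + (+0.05000)² = 0.22500
Variance = 0.22500 / 9 = 0.02500
SE* = √0.02500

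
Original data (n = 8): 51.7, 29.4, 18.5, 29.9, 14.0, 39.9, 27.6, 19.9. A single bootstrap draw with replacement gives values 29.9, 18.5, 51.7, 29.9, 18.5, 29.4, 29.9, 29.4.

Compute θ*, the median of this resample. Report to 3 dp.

Sorted: 18.5, 18.5, 29.4, 29.4, 29.9, 29.9, 29.9, 51.7
Median = average of the two middle values = 29.650

θ* = 29.650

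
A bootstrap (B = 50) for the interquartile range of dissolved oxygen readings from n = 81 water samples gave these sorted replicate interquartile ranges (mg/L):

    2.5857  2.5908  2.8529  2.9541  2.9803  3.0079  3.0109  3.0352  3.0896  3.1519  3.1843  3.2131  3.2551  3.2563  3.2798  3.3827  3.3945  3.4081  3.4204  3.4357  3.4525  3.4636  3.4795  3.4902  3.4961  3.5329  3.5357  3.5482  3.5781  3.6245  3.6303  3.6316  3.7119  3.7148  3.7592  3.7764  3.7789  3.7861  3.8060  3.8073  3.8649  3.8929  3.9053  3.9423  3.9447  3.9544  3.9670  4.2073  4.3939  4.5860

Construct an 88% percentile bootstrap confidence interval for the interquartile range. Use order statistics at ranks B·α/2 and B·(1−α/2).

α = 0.12; lower rank = 50 × 0.060 = 3; upper rank = 50 × 0.940 = 47.
The 3rd smallest replicate is 2.8529; the 47th is 3.9670.

(2.8529, 3.9670)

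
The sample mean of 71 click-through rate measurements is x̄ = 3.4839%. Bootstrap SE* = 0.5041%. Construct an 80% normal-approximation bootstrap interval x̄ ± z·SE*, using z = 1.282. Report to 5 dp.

Margin = 1.282 × 0.5041 = 0.646256
Interval: 3.4839 ± 0.646256

(2.83764, 4.13016)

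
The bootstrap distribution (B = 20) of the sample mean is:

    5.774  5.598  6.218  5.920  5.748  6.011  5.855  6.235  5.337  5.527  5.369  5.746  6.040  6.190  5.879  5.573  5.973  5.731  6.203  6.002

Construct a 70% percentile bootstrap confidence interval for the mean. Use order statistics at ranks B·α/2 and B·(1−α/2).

Sorted replicates: 5.337, 5.369, 5.527, 5.573, 5.598, 5.731, 5.746, 5.748, 5.774, 5.855, 5.879, 5.920, 5.973, 6.002, 6.011, 6.040, 6.190, 6.203, 6.218, 6.235
α = 0.30; lower rank = 20 × 0.150 = 3; upper rank = 20 × 0.850 = 17.
The 3rd smallest replicate is 5.527; the 17th is 6.190.

(5.527, 6.190)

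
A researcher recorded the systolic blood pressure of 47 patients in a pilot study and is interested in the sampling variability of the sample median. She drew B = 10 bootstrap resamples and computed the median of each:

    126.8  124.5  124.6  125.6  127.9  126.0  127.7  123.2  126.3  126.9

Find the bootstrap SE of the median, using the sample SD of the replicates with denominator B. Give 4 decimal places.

SE* = 1.4221

Bootstrap SE is the standard deviation of the 10 replicate medians.
Mean of replicates: (126.8 + 124.5 + 124.6 + 125.6 + 127.9 + 126.0 + 127.7 + 123.2 + 126.3 + 126.9) / 10 = 1259.50000 / 10 = 125.95000
Sum of squared deviations: (+0.85000)² + (−1.45000)² + (−1.35000)² + (−0.35000)² + (+1.95000)² + (+0.05000)² + (+1.75000)² + (−2.75000)² + (+0.35000)² + (+0.95000)² = 20.22500
Variance = 20.22500 / 10 = 2.02250
SE* = √2.02250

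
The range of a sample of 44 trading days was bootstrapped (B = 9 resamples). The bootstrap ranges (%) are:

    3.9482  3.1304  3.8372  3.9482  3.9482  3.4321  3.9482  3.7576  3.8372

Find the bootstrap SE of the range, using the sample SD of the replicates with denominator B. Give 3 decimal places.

SE* = 0.270

Bootstrap SE is the standard deviation of the 9 replicate ranges.
Mean of replicates: (3.9482 + 3.1304 + 3.8372 + 3.9482 + 3.9482 + 3.4321 + 3.9482 + 3.7576 + 3.8372) / 9 = 33.78730 / 9 = 3.75414
Sum of squared deviations: (+0.19406)² + (−0.62374)² + (+0.08306)² + (+0.19406)² + (+0.19406)² + (−0.32204)² + (+0.19406)² + (+0.00346)² + (+0.08306)² = 0.65721
Variance = 0.65721 / 9 = 0.07302
SE* = √0.07302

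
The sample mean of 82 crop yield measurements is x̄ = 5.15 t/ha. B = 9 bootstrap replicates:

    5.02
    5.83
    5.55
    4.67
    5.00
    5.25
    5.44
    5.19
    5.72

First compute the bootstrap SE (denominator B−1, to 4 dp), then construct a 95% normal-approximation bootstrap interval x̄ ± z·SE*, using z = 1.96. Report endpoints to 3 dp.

(4.417, 5.883)

Mean of replicates = 5.2967; sum of squared deviations = 1.1192; SE* = √(1.1192/8) = 0.3740
Margin = 1.96 × 0.3740 = 0.7330
Interval: 5.15 ± 0.7330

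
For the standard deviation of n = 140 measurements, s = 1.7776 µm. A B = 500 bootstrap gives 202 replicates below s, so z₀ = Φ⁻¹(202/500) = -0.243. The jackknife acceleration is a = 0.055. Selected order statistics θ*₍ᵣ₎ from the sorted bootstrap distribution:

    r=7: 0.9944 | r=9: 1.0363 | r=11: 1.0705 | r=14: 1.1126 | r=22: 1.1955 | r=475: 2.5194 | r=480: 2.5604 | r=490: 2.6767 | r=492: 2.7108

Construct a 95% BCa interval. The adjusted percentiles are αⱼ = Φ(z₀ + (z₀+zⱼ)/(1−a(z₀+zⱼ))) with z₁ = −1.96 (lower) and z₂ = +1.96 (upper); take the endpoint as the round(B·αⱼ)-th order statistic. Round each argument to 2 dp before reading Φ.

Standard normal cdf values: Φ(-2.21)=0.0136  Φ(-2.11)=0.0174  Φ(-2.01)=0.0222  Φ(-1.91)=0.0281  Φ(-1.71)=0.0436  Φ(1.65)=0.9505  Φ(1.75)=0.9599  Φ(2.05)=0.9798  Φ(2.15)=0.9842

(0.9944, 2.5194)

Lower: z₀ + z₁ = -0.243 + (-1.960) = -2.203; 1 − a(z₀+z₁) = 1 − (0.055)(-2.203) = 1.1212; argument = -0.243 + (-2.203)/1.1212 = -2.2079 → -2.21.
α₁ = Φ(-2.21) = 0.0136; rank = round(500 × 0.0136) = 7; θ*₍7₎ = 0.9944.
Upper: z₀ + z₂ = 1.717; 1 − a(z₀+z₂) = 0.9056; argument = 1.6531 → 1.65; α₂ = 0.9505; rank = 475; θ*₍475₎ = 2.5194.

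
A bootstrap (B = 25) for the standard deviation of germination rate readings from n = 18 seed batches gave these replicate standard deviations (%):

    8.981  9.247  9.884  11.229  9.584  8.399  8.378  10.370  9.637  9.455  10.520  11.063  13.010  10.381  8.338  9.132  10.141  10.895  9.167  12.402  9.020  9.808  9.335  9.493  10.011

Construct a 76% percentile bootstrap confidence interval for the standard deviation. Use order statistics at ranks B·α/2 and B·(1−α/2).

Sorted replicates: 8.338, 8.378, 8.399, 8.981, 9.020, 9.132, 9.167, 9.247, 9.335, 9.455, 9.493, 9.584, 9.637, 9.808, 9.884, 10.011, 10.141, 10.370, 10.381, 10.520, 10.895, 11.063, 11.229, 12.402, 13.010
α = 0.24; lower rank = 25 × 0.120 = 3; upper rank = 25 × 0.880 = 22.
The 3rd smallest replicate is 8.399; the 22nd is 11.063.

(8.399, 11.063)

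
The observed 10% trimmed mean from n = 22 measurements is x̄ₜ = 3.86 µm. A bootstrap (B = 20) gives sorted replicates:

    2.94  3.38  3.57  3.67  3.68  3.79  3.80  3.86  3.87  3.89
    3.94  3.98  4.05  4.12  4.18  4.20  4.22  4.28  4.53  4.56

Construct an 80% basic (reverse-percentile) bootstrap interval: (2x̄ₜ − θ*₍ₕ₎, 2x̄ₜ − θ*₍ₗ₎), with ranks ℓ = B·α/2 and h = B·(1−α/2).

Percentile endpoints at ranks 2 and 18: θ*₍2₎ = 3.38, θ*₍18₎ = 4.28.
Basic interval reflects these around x̄ₜ:
  lower = 2 × 3.86 − 4.28 = 3.44
  upper = 2 × 3.86 − 3.38 = 4.34

(3.44, 4.34)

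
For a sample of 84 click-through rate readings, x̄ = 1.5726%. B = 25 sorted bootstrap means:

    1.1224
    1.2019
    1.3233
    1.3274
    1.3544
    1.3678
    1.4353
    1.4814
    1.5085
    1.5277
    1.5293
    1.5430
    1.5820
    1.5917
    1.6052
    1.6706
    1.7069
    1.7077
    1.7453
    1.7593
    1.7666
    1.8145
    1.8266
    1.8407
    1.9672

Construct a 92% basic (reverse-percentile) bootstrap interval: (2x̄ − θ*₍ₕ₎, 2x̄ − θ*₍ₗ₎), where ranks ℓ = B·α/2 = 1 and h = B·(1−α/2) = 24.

(1.3045, 2.0228)

Percentile endpoints at ranks 1 and 24: θ*₍1₎ = 1.1224, θ*₍24₎ = 1.8407.
Basic interval reflects these around x̄:
  lower = 2 × 1.5726 − 1.8407 = 1.3045
  upper = 2 × 1.5726 − 1.1224 = 2.0228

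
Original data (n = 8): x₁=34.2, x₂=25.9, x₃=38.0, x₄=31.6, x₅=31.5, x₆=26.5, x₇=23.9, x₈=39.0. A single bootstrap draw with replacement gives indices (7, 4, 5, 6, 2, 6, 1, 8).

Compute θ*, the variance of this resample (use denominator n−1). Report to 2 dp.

Resample values: 23.9, 31.6, 31.5, 26.5, 25.9, 26.5, 34.2, 39.0.
Mean = 29.8875; sum of squared deviations = 181.8688
s² = 181.8688 / 7 = 25.9813

θ* = 25.98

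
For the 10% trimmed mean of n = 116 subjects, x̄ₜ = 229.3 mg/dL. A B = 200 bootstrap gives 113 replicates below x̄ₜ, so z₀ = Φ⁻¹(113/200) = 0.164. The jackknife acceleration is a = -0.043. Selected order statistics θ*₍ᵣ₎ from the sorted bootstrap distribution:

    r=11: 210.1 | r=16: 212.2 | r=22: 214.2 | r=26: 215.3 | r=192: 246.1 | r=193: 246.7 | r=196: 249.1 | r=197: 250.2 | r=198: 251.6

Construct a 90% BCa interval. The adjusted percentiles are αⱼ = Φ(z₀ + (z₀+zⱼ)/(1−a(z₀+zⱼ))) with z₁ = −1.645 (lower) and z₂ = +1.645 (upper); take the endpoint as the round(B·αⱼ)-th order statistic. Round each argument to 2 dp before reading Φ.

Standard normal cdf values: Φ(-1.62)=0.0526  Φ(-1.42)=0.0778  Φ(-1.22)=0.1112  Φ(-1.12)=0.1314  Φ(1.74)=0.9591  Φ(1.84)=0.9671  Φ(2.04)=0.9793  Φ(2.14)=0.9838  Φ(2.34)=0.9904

Lower: z₀ + z₁ = 0.164 + (-1.645) = -1.481; 1 − a(z₀+z₁) = 1 − (-0.043)(-1.481) = 0.9363; argument = 0.164 + (-1.481)/0.9363 = -1.4177 → -1.42.
α₁ = Φ(-1.42) = 0.0778; rank = round(200 × 0.0778) = 16; θ*₍16₎ = 212.2.
Upper: z₀ + z₂ = 1.809; 1 − a(z₀+z₂) = 1.0778; argument = 1.8424 → 1.84; α₂ = 0.9671; rank = 193; θ*₍193₎ = 246.7.

(212.2, 246.7)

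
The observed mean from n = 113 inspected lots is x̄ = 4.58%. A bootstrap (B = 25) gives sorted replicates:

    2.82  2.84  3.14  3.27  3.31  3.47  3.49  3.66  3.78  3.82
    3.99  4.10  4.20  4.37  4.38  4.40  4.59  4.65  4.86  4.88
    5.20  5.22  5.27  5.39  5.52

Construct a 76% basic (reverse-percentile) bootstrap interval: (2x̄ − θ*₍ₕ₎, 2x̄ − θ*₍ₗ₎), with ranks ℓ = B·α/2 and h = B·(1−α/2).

(3.94, 6.02)

Percentile endpoints at ranks 3 and 22: θ*₍3₎ = 3.14, θ*₍22₎ = 5.22.
Basic interval reflects these around x̄:
  lower = 2 × 4.58 − 5.22 = 3.94
  upper = 2 × 4.58 − 3.14 = 6.02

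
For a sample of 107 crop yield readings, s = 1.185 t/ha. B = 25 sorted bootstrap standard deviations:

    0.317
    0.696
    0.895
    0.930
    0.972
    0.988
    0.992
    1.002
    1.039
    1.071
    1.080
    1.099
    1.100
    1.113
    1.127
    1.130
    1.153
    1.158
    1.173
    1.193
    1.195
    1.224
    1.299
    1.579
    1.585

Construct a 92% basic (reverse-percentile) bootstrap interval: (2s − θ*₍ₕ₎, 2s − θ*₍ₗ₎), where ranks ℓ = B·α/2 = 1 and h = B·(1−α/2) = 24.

Percentile endpoints at ranks 1 and 24: θ*₍1₎ = 0.317, θ*₍24₎ = 1.579.
Basic interval reflects these around s:
  lower = 2 × 1.185 − 1.579 = 0.791
  upper = 2 × 1.185 − 0.317 = 2.053

(0.791, 2.053)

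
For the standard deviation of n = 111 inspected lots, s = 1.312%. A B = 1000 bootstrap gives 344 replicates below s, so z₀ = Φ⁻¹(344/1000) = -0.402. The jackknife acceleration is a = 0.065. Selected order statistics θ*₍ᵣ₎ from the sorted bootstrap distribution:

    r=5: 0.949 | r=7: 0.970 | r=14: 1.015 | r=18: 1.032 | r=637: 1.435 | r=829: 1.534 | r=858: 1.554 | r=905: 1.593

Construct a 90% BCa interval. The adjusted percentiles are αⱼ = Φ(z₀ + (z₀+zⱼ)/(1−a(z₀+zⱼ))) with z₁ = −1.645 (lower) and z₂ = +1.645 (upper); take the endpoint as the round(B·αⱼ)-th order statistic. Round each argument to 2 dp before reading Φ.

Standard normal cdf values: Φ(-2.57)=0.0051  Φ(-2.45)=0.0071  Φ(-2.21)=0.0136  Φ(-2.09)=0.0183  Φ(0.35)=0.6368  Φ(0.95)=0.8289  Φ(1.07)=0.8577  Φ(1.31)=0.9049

Lower: z₀ + z₁ = -0.402 + (-1.645) = -2.047; 1 − a(z₀+z₁) = 1 − (0.065)(-2.047) = 1.1331; argument = -0.402 + (-2.047)/1.1331 = -2.2086 → -2.21.
α₁ = Φ(-2.21) = 0.0136; rank = round(1000 × 0.0136) = 14; θ*₍14₎ = 1.015.
Upper: z₀ + z₂ = 1.243; 1 − a(z₀+z₂) = 0.9192; argument = 0.9503 → 0.95; α₂ = 0.8289; rank = 829; θ*₍829₎ = 1.534.

(1.015, 1.534)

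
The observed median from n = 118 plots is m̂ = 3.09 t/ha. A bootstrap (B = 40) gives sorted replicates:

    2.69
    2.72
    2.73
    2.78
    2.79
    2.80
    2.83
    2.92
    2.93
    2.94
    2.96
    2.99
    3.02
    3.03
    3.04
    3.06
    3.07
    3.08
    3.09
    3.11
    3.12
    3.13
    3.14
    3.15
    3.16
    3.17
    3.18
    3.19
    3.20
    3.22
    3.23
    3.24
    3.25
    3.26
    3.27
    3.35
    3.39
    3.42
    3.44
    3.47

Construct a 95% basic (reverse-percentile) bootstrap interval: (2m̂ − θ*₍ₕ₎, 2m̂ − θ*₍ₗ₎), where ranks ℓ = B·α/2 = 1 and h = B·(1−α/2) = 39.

(2.74, 3.49)

Percentile endpoints at ranks 1 and 39: θ*₍1₎ = 2.69, θ*₍39₎ = 3.44.
Basic interval reflects these around m̂:
  lower = 2 × 3.09 − 3.44 = 2.74
  upper = 2 × 3.09 − 2.69 = 3.49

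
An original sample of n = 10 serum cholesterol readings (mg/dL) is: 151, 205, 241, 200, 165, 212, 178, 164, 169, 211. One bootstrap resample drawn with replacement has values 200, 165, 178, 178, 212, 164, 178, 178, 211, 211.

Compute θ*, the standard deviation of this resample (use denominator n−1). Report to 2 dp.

θ* = 19.09

Mean = 187.5000; sum of squared deviations = 3280.5000
s² = 3280.5000 / 9 = 364.5000
s = √364.5000 = 19.09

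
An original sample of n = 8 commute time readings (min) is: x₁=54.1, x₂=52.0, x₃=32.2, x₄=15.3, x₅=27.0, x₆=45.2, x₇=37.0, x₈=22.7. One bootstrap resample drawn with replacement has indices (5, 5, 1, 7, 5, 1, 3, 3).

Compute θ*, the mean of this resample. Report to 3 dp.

θ* = 36.325

Resample values: 27.0, 27.0, 54.1, 37.0, 27.0, 54.1, 32.2, 32.2.
Mean = (27.0 + 27.0 + 54.1 + 37.0 + 27.0 + 54.1 + 32.2 + 32.2) / 8 = 290.60 / 8 = 36.325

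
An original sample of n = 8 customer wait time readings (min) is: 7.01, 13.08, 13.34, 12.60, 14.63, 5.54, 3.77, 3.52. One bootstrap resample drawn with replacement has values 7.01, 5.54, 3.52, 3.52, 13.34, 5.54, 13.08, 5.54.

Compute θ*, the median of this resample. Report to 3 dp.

θ* = 5.540

Sorted: 3.52, 3.52, 5.54, 5.54, 5.54, 7.01, 13.08, 13.34
Median = average of the two middle values = 5.540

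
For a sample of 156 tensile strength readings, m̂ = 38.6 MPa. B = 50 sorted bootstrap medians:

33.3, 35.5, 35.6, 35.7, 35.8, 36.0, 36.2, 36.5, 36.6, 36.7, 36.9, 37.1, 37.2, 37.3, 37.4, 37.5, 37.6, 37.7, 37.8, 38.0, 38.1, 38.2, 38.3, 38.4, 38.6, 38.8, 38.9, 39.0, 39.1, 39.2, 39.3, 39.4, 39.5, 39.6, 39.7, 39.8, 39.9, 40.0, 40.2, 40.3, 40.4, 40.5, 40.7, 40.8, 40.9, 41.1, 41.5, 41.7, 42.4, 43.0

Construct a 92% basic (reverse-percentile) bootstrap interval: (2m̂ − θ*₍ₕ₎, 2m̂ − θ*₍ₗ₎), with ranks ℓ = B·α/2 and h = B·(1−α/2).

Percentile endpoints at ranks 2 and 48: θ*₍2₎ = 35.5, θ*₍48₎ = 41.7.
Basic interval reflects these around m̂:
  lower = 2 × 38.6 − 41.7 = 35.5
  upper = 2 × 38.6 − 35.5 = 41.7

(35.5, 41.7)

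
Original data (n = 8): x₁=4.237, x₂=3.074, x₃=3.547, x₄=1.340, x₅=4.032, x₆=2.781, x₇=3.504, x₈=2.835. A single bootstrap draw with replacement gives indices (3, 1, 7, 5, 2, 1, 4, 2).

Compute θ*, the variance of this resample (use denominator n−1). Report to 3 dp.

Resample values: 3.547, 4.237, 3.504, 4.032, 3.074, 4.237, 1.340, 3.074.
Mean = 3.3806; sum of squared deviations = 6.2861
s² = 6.2861 / 7 = 0.8980

θ* = 0.898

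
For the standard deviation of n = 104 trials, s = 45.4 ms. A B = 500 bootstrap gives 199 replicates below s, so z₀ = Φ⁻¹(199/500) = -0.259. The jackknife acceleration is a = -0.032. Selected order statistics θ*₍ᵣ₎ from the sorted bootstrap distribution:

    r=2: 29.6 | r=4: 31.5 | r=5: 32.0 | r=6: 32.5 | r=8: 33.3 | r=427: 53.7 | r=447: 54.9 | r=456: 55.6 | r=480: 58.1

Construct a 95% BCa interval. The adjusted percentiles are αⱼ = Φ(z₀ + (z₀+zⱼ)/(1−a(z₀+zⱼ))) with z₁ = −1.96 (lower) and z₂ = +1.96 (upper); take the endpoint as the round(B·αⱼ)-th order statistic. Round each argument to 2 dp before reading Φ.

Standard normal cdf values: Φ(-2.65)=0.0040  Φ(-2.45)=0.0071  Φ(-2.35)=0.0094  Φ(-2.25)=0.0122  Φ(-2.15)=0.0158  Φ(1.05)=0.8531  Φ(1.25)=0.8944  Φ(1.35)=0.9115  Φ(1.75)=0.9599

(29.6, 55.6)

Lower: z₀ + z₁ = -0.259 + (-1.960) = -2.219; 1 − a(z₀+z₁) = 1 − (-0.032)(-2.219) = 0.9290; argument = -0.259 + (-2.219)/0.9290 = -2.6476 → -2.65.
α₁ = Φ(-2.65) = 0.0040; rank = round(500 × 0.0040) = 2; θ*₍2₎ = 29.6.
Upper: z₀ + z₂ = 1.701; 1 − a(z₀+z₂) = 1.0544; argument = 1.3542 → 1.35; α₂ = 0.9115; rank = 456; θ*₍456₎ = 55.6.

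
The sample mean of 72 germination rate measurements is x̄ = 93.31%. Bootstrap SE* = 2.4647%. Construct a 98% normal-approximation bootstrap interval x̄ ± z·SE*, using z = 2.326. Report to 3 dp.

Margin = 2.326 × 2.4647 = 5.7329
Interval: 93.31 ± 5.7329

(87.577, 99.043)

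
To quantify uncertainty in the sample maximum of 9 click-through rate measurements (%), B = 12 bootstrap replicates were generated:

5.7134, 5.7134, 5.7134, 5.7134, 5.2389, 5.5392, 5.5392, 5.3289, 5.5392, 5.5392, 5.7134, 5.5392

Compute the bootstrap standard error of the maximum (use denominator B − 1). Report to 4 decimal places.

Bootstrap SE is the standard deviation of the 12 replicate maximums.
Mean of replicates: (5.7134 + 5.7134 + 5.7134 + 5.7134 + 5.2389 + 5.5392 + 5.5392 + 5.3289 + 5.5392 + 5.5392 + 5.7134 + 5.5392) / 12 = 66.83080 / 12 = 5.56923
Sum of squared deviations: (+0.14417)² + (+0.14417)² + (+0.14417)² + (+0.14417)² + (−0.33033)² + (−0.03003)² + (−0.03003)² + (−0.24033)² + (−0.03003)² + (−0.03003)² + (+0.14417)² + (−0.03003)² = 0.27531
Variance = 0.27531 / 11 = 0.02503
SE* = √0.02503

SE* = 0.1582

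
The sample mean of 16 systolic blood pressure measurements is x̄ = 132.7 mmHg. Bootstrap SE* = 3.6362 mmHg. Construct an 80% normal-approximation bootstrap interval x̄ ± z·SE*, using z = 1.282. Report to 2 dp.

(128.04, 137.36)

Margin = 1.282 × 3.6362 = 4.662
Interval: 132.7 ± 4.662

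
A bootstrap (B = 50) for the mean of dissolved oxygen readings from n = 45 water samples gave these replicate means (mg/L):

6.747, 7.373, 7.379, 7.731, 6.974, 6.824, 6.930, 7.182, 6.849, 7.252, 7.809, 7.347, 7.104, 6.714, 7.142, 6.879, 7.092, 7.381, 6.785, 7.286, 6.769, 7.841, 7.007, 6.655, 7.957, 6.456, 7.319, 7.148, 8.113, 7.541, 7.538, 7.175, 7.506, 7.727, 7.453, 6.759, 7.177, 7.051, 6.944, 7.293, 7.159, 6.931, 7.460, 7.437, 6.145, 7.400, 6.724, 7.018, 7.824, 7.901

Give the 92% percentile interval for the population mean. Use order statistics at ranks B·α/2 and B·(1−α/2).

(6.456, 7.901)

Sorted replicates: 6.145, 6.456, 6.655, 6.714, 6.724, 6.747, 6.759, 6.769, 6.785, 6.824, 6.849, 6.879, 6.930, 6.931, 6.944, 6.974, 7.007, 7.018, 7.051, 7.092, 7.104, 7.142, 7.148, 7.159, 7.175, 7.177, 7.182, 7.252, 7.286, 7.293, 7.319, 7.347, 7.373, 7.379, 7.381, 7.400, 7.437, 7.453, 7.460, 7.506, 7.538, 7.541, 7.727, 7.731, 7.809, 7.824, 7.841, 7.901, 7.957, 8.113
α = 0.08; lower rank = 50 × 0.040 = 2; upper rank = 50 × 0.960 = 48.
The 2nd smallest replicate is 6.456; the 48th is 7.901.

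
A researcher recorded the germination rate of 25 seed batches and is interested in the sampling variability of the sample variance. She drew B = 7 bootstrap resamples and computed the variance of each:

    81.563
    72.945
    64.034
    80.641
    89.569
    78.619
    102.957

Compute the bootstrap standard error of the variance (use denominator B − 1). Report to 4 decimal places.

Bootstrap SE is the standard deviation of the 7 replicate variances.
Mean of replicates: (81.563 + 72.945 + 64.034 + 80.641 + 89.569 + 78.619 + 102.957) / 7 = 570.32800 / 7 = 81.47543
Sum of squared deviations: (+0.08757)² + (−8.53043)² + (−17.44143)² + (−0.83443)² + (+8.09357)² + (−2.85643)² + (+21.48157)² = 912.79858
Variance = 912.79858 / 6 = 152.13310
SE* = √152.13310

SE* = 12.3342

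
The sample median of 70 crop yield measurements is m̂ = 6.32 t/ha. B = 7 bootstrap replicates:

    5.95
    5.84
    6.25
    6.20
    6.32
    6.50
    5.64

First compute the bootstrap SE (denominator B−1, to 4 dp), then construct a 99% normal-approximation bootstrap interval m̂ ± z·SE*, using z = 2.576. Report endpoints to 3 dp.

Mean of replicates = 6.1000; sum of squared deviations = 0.5426; SE* = √(0.5426/6) = 0.3007
Margin = 2.576 × 0.3007 = 0.7746
Interval: 6.32 ± 0.7746

(5.545, 7.095)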